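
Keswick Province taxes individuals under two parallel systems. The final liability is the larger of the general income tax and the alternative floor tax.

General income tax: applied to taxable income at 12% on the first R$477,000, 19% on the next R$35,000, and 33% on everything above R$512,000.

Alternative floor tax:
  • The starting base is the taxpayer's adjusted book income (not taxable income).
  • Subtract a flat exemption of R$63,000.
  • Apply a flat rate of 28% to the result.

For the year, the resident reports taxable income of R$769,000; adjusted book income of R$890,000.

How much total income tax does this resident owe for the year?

R$231,560

Alternative floor tax:
  Base (adjusted book income): R$890,000
  Less exemption R$63,000 → base R$827,000
  R$827,000 × 28% = R$231,560

General income tax:
  R$477,000 × 12% = R$57,240
  R$35,000 × 19% = R$6,650
  R$257,000 × 33% = R$84,810
  → R$148,700

R$231,560 > R$148,700, so the alternative floor tax is the binding amount.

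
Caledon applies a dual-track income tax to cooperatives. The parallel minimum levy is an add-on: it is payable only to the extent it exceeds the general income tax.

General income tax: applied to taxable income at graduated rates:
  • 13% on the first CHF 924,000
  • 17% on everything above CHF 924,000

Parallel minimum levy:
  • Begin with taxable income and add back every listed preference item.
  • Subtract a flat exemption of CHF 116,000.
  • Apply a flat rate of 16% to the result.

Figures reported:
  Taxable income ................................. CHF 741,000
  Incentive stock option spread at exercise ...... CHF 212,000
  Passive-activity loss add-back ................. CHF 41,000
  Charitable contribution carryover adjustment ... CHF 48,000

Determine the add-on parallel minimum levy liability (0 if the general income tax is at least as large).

CHF 51,830

General income tax:
  CHF 741,000 × 13% = CHF 96,330

Parallel minimum levy:
  Adjusted income: CHF 741,000 + CHF 212,000 + CHF 41,000 + CHF 48,000 = CHF 1,042,000
  Less exemption CHF 116,000 → base CHF 926,000
  CHF 926,000 × 16% = CHF 148,160

Excess of parallel minimum levy over general income tax: CHF 148,160 − CHF 96,330 = CHF 51,830.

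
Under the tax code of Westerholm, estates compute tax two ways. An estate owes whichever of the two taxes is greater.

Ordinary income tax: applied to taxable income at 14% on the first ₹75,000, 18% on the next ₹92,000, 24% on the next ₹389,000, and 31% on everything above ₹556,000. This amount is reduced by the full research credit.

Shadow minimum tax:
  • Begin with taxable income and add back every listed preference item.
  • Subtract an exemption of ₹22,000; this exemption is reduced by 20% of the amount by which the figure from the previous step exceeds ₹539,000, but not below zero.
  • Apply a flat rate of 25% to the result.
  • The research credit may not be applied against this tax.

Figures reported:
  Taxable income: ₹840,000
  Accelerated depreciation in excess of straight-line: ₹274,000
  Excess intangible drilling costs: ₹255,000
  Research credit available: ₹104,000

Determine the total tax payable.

₹342,250

Shadow minimum tax:
  Adjusted income: ₹840,000 + ₹274,000 + ₹255,000 = ₹1,369,000
  Exemption: 20% × (₹1,369,000 − ₹539,000) = ₹166,000 ≥ ₹22,000, so the exemption is fully phased out
  Base: ₹1,369,000 − ₹0 = ₹1,369,000
  ₹1,369,000 × 25% = ₹342,250

Ordinary income tax:
  ₹75,000 × 14% = ₹10,500
  ₹92,000 × 18% = ₹16,560
  ₹389,000 × 24% = ₹93,360
  ₹284,000 × 31% = ₹88,040
  → ₹208,460
  Less research credit ₹104,000 → ₹104,460

₹342,250 > ₹104,460, so the shadow minimum tax is the binding amount.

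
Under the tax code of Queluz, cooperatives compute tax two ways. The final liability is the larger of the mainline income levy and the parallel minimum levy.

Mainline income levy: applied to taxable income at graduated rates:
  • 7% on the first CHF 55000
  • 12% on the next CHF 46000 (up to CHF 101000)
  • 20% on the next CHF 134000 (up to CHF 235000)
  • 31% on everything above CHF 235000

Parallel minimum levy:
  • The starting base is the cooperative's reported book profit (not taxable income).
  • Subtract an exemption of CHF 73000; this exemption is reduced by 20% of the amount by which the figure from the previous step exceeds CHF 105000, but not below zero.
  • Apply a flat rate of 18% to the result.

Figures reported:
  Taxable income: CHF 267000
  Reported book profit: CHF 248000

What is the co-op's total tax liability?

Parallel minimum levy:
  Base (reported book profit): CHF 248000
  Exemption: CHF 73000 − 20% × (CHF 248000 − CHF 105000) = CHF 73000 − CHF 28600 = CHF 44400
  Base: CHF 248000 − CHF 44400 = CHF 203600
  CHF 203600 × 18% = CHF 36648

Mainline income levy:
  CHF 55000 × 7% = CHF 3850
  CHF 46000 × 12% = CHF 5520
  CHF 134000 × 20% = CHF 26800
  CHF 32000 × 31% = CHF 9920
  → CHF 46090

CHF 46090 > CHF 36648, so the mainline income levy governs.

CHF 46090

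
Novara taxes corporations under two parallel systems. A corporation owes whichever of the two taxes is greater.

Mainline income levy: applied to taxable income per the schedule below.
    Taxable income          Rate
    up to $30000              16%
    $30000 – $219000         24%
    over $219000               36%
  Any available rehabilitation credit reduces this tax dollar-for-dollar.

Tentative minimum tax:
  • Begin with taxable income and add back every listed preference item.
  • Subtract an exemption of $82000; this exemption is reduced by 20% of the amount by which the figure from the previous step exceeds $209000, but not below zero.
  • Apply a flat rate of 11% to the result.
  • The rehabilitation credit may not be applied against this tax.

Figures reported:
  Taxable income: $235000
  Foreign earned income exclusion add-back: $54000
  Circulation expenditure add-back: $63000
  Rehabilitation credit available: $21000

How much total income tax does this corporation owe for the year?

Tentative minimum tax:
  Adjusted income: $235000 + $54000 + $63000 = $352000
  Exemption: $82000 − 20% × ($352000 − $209000) = $82000 − $28600 = $53400
  Base: $352000 − $53400 = $298600
  $298600 × 11% = $32846

Mainline income levy:
  $30000 × 16% = $4800
  $189000 × 24% = $45360
  $16000 × 36% = $5760
  → $55920
  Less rehabilitation credit $21000 → $34920

$34920 > $32846, so the mainline income levy governs.

$34920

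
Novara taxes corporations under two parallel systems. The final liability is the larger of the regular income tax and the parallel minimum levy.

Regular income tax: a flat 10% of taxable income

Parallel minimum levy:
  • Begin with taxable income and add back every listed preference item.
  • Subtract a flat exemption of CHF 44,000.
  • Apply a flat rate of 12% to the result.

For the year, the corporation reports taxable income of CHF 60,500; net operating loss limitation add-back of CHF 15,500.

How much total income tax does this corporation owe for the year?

Parallel minimum levy:
  Adjusted income: CHF 60,500 + CHF 15,500 = CHF 76,000
  Less exemption CHF 44,000 → base CHF 32,000
  CHF 32,000 × 12% = CHF 3,840

Regular income tax:
  CHF 60,500 × 10% = CHF 6,050

CHF 6,050 > CHF 3,840, so the regular income tax governs.

CHF 6,050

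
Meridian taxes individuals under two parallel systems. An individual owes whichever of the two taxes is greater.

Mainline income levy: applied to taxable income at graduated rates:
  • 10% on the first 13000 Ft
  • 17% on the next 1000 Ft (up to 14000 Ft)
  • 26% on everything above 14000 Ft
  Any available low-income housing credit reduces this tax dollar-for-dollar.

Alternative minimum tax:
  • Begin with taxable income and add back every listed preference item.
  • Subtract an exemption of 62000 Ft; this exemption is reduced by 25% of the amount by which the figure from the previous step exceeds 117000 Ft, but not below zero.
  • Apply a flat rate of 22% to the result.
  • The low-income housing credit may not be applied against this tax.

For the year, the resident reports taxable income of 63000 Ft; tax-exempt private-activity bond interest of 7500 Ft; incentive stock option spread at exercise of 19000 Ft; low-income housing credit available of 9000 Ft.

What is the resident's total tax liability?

6050 Ft

Mainline income levy:
  13000 Ft × 10% = 1300 Ft
  1000 Ft × 17% = 170 Ft
  49000 Ft × 26% = 12740 Ft
  → 14210 Ft
  Less low-income housing credit 9000 Ft → 5210 Ft

Alternative minimum tax:
  Adjusted income: 63000 Ft + 7500 Ft + 19000 Ft = 89500 Ft
  Exemption: 89500 Ft ≤ 117000 Ft, so full 62000 Ft applies
  Base: 89500 Ft − 62000 Ft = 27500 Ft
  27500 Ft × 22% = 6050 Ft

6050 Ft > 5210 Ft, so the alternative minimum tax is the binding amount.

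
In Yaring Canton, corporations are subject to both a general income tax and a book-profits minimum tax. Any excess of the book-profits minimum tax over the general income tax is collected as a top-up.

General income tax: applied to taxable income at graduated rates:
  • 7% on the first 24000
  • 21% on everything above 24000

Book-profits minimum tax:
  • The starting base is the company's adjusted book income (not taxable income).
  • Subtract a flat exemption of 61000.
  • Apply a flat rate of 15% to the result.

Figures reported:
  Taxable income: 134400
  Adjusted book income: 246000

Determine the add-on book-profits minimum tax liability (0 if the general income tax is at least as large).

2886

Book-profits minimum tax:
  Base (adjusted book income): 246000
  Less exemption 61000 → base 185000
  185000 × 15% = 27750

General income tax:
  24000 × 7% = 1680
  110400 × 21% = 23184
  → 24864

Excess of book-profits minimum tax over general income tax: 27750 − 24864 = 2886.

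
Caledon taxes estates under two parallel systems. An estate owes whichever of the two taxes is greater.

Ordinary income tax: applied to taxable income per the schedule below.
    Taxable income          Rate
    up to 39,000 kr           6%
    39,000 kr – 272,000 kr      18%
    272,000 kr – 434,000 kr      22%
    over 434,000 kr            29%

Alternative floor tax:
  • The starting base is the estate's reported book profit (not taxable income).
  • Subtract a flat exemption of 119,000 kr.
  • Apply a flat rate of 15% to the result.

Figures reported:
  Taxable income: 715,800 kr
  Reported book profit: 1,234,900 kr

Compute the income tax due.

Ordinary income tax:
  39,000 kr × 6% = 2,340 kr
  233,000 kr × 18% = 41,940 kr
  162,000 kr × 22% = 35,640 kr
  281,800 kr × 29% = 81,722 kr
  → 161,642 kr

Alternative floor tax:
  Base (reported book profit): 1,234,900 kr
  Less exemption 119,000 kr → base 1,115,900 kr
  1,115,900 kr × 15% = 167,385 kr

167,385 kr > 161,642 kr, so the alternative floor tax is the binding amount.

167,385 kr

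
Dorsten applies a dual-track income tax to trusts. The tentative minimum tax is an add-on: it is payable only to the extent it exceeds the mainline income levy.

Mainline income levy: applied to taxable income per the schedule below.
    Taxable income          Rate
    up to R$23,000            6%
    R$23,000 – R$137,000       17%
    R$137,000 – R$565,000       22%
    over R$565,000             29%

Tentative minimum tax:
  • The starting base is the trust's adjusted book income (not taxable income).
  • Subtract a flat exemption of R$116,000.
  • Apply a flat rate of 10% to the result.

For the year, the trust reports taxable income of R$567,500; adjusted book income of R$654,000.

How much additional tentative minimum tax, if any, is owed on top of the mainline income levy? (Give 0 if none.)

R$0

Tentative minimum tax:
  Base (adjusted book income): R$654,000
  Less exemption R$116,000 → base R$538,000
  R$538,000 × 10% = R$53,800

Mainline income levy:
  R$23,000 × 6% = R$1,380
  R$114,000 × 17% = R$19,380
  R$428,000 × 22% = R$94,160
  R$2,500 × 29% = R$725
  → R$115,645

R$53,800 ≤ R$115,645, so no add-on is due.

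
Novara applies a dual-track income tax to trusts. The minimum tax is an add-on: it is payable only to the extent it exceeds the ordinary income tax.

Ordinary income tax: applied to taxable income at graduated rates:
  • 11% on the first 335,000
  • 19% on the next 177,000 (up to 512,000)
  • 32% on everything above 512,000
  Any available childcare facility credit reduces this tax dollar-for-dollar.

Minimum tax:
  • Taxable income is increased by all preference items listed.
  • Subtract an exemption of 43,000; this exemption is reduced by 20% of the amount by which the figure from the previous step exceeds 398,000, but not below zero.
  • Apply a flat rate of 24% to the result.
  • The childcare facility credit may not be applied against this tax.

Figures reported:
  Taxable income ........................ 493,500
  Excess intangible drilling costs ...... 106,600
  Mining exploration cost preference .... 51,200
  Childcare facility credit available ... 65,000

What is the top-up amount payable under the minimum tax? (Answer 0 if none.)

Ordinary income tax:
  335,000 × 11% = 36,850
  158,500 × 19% = 30,115
  → 66,965
  Less childcare facility credit 65,000 → 1,965

Minimum tax:
  Adjusted income: 493,500 + 106,600 + 51,200 = 651,300
  Exemption: 20% × (651,300 − 398,000) = 50,660 ≥ 43,000, so the exemption is fully phased out
  Base: 651,300 − 0 = 651,300
  651,300 × 24% = 156,312

Excess of minimum tax over ordinary income tax: 156,312 − 1,965 = 154,347.

154,347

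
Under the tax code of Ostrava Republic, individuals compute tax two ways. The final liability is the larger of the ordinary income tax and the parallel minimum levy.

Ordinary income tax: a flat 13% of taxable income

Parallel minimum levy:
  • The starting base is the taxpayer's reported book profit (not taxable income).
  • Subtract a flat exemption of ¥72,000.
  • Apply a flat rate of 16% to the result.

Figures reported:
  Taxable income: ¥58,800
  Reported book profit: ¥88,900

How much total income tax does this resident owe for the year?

¥7,644

Ordinary income tax:
  ¥58,800 × 13% = ¥7,644

Parallel minimum levy:
  Base (reported book profit): ¥88,900
  Less exemption ¥72,000 → base ¥16,900
  ¥16,900 × 16% = ¥2,704

¥7,644 > ¥2,704, so the ordinary income tax governs.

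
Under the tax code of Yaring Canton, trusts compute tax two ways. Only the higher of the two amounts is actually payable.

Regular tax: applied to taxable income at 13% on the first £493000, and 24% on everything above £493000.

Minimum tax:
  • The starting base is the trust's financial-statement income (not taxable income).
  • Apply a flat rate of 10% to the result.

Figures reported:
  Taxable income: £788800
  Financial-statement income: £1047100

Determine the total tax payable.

£135082

Regular tax:
  £493000 × 13% = £64090
  £295800 × 24% = £70992
  → £135082

Minimum tax:
  Base (financial-statement income): £1047100
  £1047100 × 10% = £104710

£135082 > £104710, so the regular tax governs.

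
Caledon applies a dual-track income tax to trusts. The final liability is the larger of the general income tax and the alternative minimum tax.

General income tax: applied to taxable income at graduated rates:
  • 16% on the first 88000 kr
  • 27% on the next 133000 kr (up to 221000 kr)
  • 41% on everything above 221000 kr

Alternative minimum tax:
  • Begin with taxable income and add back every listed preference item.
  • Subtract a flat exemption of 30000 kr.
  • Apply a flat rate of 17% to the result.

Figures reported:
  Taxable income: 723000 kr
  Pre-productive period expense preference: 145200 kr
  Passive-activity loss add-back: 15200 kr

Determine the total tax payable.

General income tax:
  88000 kr × 16% = 14080 kr
  133000 kr × 27% = 35910 kr
  502000 kr × 41% = 205820 kr
  → 255810 kr

Alternative minimum tax:
  Adjusted income: 723000 kr + 145200 kr + 15200 kr = 883400 kr
  Less exemption 30000 kr → base 853400 kr
  853400 kr × 17% = 145078 kr

255810 kr > 145078 kr, so the general income tax governs.

255810 kr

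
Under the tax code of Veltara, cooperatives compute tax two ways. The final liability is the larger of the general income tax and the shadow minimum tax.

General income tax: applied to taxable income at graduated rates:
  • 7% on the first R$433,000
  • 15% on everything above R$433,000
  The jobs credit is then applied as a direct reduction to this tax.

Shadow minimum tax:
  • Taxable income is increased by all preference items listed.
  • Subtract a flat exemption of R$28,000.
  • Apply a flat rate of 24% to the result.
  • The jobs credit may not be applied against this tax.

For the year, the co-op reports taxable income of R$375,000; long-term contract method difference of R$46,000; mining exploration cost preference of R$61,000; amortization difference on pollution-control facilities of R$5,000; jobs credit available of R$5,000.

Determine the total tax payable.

R$110,160

Shadow minimum tax:
  Adjusted income: R$375,000 + R$46,000 + R$61,000 + R$5,000 = R$487,000
  Less exemption R$28,000 → base R$459,000
  R$459,000 × 24% = R$110,160

General income tax:
  R$375,000 × 7% = R$26,250
  Less jobs credit R$5,000 → R$21,250

R$110,160 > R$21,250, so the shadow minimum tax is the binding amount.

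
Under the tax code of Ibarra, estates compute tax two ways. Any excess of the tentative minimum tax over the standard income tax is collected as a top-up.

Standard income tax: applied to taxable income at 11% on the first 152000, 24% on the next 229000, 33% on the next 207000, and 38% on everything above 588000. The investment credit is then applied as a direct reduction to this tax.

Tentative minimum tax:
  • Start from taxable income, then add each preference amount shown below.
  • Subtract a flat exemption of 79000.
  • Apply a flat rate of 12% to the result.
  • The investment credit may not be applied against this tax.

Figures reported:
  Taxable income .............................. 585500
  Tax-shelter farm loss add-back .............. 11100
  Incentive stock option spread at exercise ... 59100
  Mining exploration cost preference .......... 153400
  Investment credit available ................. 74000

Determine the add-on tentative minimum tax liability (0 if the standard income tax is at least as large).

22447

Standard income tax:
  152000 × 11% = 16720
  229000 × 24% = 54960
  204500 × 33% = 67485
  → 139165
  Less investment credit 74000 → 65165

Tentative minimum tax:
  Adjusted income: 585500 + 11100 + 59100 + 153400 = 809100
  Less exemption 79000 → base 730100
  730100 × 12% = 87612

Excess of tentative minimum tax over standard income tax: 87612 − 65165 = 22447.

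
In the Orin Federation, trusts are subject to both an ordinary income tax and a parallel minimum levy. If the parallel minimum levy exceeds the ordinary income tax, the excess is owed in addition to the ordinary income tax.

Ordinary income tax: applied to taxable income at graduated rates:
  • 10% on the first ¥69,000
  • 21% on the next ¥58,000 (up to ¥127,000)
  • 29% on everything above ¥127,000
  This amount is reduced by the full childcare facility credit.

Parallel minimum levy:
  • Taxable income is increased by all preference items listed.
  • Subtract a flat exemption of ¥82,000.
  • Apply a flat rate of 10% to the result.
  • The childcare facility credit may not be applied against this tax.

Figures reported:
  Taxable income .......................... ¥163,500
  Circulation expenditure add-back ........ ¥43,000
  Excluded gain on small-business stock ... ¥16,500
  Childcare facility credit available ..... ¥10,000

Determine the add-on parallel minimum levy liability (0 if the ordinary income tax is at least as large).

Parallel minimum levy:
  Adjusted income: ¥163,500 + ¥43,000 + ¥16,500 = ¥223,000
  Less exemption ¥82,000 → base ¥141,000
  ¥141,000 × 10% = ¥14,100

Ordinary income tax:
  ¥69,000 × 10% = ¥6,900
  ¥58,000 × 21% = ¥12,180
  ¥36,500 × 29% = ¥10,585
  → ¥29,665
  Less childcare facility credit ¥10,000 → ¥19,665

¥14,100 ≤ ¥19,665, so no add-on is due.

¥0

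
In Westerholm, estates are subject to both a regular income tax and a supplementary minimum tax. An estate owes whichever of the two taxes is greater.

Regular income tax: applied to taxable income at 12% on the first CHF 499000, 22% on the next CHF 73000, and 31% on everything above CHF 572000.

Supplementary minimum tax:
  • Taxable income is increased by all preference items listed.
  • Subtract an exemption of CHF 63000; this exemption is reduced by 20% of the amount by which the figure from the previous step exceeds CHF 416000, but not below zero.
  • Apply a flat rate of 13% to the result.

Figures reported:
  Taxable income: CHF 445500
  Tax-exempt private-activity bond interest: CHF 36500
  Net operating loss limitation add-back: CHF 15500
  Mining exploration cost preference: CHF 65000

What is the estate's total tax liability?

CHF 68744

Supplementary minimum tax:
  Adjusted income: CHF 445500 + CHF 36500 + CHF 15500 + CHF 65000 = CHF 562500
  Exemption: CHF 63000 − 20% × (CHF 562500 − CHF 416000) = CHF 63000 − CHF 29300 = CHF 33700
  Base: CHF 562500 − CHF 33700 = CHF 528800
  CHF 528800 × 13% = CHF 68744

Regular income tax:
  CHF 445500 × 12% = CHF 53460

CHF 68744 > CHF 53460, so the supplementary minimum tax is the binding amount.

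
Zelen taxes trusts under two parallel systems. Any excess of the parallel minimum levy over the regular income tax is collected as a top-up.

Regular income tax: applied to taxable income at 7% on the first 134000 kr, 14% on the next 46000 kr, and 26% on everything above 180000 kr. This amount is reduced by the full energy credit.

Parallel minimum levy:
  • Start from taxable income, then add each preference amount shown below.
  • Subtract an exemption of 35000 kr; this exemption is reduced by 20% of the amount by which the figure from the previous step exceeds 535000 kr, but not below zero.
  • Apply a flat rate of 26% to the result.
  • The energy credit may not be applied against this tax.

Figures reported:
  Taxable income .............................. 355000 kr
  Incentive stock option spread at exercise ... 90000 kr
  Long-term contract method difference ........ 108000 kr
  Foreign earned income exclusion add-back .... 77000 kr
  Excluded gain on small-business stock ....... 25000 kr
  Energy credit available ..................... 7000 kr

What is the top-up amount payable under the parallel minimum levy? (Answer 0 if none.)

Parallel minimum levy:
  Adjusted income: 355000 kr + 90000 kr + 108000 kr + 77000 kr + 25000 kr = 655000 kr
  Exemption: 35000 kr − 20% × (655000 kr − 535000 kr) = 35000 kr − 24000 kr = 11000 kr
  Base: 655000 kr − 11000 kr = 644000 kr
  644000 kr × 26% = 167440 kr

Regular income tax:
  134000 kr × 7% = 9380 kr
  46000 kr × 14% = 6440 kr
  175000 kr × 26% = 45500 kr
  → 61320 kr
  Less energy credit 7000 kr → 54320 kr

Excess of parallel minimum levy over regular income tax: 167440 kr − 54320 kr = 113120 kr.

113120 kr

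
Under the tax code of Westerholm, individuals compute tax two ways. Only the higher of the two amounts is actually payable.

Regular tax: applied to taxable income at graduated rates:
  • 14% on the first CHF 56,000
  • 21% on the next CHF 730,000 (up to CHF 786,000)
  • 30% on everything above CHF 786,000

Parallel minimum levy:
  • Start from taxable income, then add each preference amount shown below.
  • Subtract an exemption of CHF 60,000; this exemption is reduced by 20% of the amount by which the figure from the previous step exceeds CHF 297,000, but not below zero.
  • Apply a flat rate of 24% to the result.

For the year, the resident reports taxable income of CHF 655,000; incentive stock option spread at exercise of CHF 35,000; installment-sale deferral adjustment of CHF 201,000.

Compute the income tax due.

CHF 213,840

Regular tax:
  CHF 56,000 × 14% = CHF 7,840
  CHF 599,000 × 21% = CHF 125,790
  → CHF 133,630

Parallel minimum levy:
  Adjusted income: CHF 655,000 + CHF 35,000 + CHF 201,000 = CHF 891,000
  Exemption: 20% × (CHF 891,000 − CHF 297,000) = CHF 118,800 ≥ CHF 60,000, so the exemption is fully phased out
  Base: CHF 891,000 − CHF 0 = CHF 891,000
  CHF 891,000 × 24% = CHF 213,840

CHF 213,840 > CHF 133,630, so the parallel minimum levy is the binding amount.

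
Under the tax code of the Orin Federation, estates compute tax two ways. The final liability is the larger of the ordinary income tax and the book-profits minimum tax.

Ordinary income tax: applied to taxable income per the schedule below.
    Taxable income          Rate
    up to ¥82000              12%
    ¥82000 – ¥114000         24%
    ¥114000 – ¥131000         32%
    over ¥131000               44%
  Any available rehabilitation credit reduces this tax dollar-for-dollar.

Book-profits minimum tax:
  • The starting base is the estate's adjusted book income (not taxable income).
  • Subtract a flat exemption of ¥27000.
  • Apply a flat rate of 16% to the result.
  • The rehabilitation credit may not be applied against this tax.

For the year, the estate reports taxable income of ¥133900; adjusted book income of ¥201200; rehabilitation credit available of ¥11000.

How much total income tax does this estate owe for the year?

Ordinary income tax:
  ¥82000 × 12% = ¥9840
  ¥32000 × 24% = ¥7680
  ¥17000 × 32% = ¥5440
  ¥2900 × 44% = ¥1276
  → ¥24236
  Less rehabilitation credit ¥11000 → ¥13236

Book-profits minimum tax:
  Base (adjusted book income): ¥201200
  Less exemption ¥27000 → base ¥174200
  ¥174200 × 16% = ¥27872

¥27872 > ¥13236, so the book-profits minimum tax is the binding amount.

¥27872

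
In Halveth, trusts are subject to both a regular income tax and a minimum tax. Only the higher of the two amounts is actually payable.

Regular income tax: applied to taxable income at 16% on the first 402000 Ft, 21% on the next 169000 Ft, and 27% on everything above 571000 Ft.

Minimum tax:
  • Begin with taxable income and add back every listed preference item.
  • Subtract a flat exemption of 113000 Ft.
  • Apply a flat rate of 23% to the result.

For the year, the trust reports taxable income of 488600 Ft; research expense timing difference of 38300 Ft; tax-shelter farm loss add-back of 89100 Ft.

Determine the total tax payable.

Minimum tax:
  Adjusted income: 488600 Ft + 38300 Ft + 89100 Ft = 616000 Ft
  Less exemption 113000 Ft → base 503000 Ft
  503000 Ft × 23% = 115690 Ft

Regular income tax:
  402000 Ft × 16% = 64320 Ft
  86600 Ft × 21% = 18186 Ft
  → 82506 Ft

115690 Ft > 82506 Ft, so the minimum tax is the binding amount.

115690 Ft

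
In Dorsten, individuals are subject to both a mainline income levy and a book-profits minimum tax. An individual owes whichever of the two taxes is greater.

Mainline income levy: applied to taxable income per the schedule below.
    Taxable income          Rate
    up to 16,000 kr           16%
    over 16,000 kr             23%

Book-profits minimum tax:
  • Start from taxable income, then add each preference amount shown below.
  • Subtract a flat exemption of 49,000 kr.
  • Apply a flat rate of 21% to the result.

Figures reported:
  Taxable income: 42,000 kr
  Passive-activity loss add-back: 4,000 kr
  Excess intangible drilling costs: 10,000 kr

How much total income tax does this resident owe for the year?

Book-profits minimum tax:
  Adjusted income: 42,000 kr + 4,000 kr + 10,000 kr = 56,000 kr
  Less exemption 49,000 kr → base 7,000 kr
  7,000 kr × 21% = 1,470 kr

Mainline income levy:
  16,000 kr × 16% = 2,560 kr
  26,000 kr × 23% = 5,980 kr
  → 8,540 kr

8,540 kr > 1,470 kr, so the mainline income levy governs.

8,540 kr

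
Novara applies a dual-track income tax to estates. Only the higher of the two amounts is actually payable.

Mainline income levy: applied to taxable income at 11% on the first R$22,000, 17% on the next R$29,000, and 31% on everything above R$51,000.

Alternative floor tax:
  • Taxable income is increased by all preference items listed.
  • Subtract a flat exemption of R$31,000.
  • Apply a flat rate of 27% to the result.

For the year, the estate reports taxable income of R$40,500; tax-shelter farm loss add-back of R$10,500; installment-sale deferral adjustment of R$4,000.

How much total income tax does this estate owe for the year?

Alternative floor tax:
  Adjusted income: R$40,500 + R$10,500 + R$4,000 = R$55,000
  Less exemption R$31,000 → base R$24,000
  R$24,000 × 27% = R$6,480

Mainline income levy:
  R$22,000 × 11% = R$2,420
  R$18,500 × 17% = R$3,145
  → R$5,565

R$6,480 > R$5,565, so the alternative floor tax is the binding amount.

R$6,480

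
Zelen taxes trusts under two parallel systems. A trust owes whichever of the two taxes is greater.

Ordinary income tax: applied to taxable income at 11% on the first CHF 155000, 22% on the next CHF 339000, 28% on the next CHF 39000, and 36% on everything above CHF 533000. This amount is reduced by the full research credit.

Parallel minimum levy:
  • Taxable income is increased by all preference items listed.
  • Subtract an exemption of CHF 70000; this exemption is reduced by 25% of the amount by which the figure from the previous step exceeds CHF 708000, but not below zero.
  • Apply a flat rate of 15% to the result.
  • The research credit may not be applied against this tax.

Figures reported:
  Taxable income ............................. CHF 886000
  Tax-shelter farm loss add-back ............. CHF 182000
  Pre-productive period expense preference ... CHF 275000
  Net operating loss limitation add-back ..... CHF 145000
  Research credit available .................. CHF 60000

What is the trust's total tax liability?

CHF 223200

Ordinary income tax:
  CHF 155000 × 11% = CHF 17050
  CHF 339000 × 22% = CHF 74580
  CHF 39000 × 28% = CHF 10920
  CHF 353000 × 36% = CHF 127080
  → CHF 229630
  Less research credit CHF 60000 → CHF 169630

Parallel minimum levy:
  Adjusted income: CHF 886000 + CHF 182000 + CHF 275000 + CHF 145000 = CHF 1488000
  Exemption: 25% × (CHF 1488000 − CHF 708000) = CHF 195000 ≥ CHF 70000, so the exemption is fully phased out
  Base: CHF 1488000 − CHF 0 = CHF 1488000
  CHF 1488000 × 15% = CHF 223200

CHF 223200 > CHF 169630, so the parallel minimum levy is the binding amount.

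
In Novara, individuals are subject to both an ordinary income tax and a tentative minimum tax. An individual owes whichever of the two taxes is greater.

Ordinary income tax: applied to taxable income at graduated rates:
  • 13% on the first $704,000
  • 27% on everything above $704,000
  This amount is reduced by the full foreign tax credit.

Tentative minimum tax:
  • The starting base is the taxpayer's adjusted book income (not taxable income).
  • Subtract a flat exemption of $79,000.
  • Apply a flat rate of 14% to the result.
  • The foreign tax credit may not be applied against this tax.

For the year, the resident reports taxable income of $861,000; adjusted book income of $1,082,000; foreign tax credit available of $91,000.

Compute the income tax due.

Tentative minimum tax:
  Base (adjusted book income): $1,082,000
  Less exemption $79,000 → base $1,003,000
  $1,003,000 × 14% = $140,420

Ordinary income tax:
  $704,000 × 13% = $91,520
  $157,000 × 27% = $42,390
  → $133,910
  Less foreign tax credit $91,000 → $42,910

$140,420 > $42,910, so the tentative minimum tax is the binding amount.

$140,420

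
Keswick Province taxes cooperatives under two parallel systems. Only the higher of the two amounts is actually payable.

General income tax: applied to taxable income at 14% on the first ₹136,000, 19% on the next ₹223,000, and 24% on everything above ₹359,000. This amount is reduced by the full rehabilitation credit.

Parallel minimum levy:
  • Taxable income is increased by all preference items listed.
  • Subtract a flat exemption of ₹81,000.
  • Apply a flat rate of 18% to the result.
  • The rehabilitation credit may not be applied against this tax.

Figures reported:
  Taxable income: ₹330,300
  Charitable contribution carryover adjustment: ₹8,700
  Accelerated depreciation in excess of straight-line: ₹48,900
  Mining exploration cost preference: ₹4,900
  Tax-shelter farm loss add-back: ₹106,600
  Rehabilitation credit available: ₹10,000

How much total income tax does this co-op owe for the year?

General income tax:
  ₹136,000 × 14% = ₹19,040
  ₹194,300 × 19% = ₹36,917
  → ₹55,957
  Less rehabilitation credit ₹10,000 → ₹45,957

Parallel minimum levy:
  Adjusted income: ₹330,300 + ₹8,700 + ₹48,900 + ₹4,900 + ₹106,600 = ₹499,400
  Less exemption ₹81,000 → base ₹418,400
  ₹418,400 × 18% = ₹75,312

₹75,312 > ₹45,957, so the parallel minimum levy is the binding amount.

₹75,312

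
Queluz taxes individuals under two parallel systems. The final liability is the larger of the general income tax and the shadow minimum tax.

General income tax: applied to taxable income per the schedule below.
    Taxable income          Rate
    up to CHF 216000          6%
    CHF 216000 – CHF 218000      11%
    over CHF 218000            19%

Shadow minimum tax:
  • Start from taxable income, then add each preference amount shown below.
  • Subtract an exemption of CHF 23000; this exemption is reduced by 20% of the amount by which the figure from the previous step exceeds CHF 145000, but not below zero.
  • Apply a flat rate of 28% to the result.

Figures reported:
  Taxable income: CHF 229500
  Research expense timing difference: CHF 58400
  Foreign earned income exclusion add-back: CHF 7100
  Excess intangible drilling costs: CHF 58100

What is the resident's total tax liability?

Shadow minimum tax:
  Adjusted income: CHF 229500 + CHF 58400 + CHF 7100 + CHF 58100 = CHF 353100
  Exemption: 20% × (CHF 353100 − CHF 145000) = CHF 41620 ≥ CHF 23000, so the exemption is fully phased out
  Base: CHF 353100 − CHF 0 = CHF 353100
  CHF 353100 × 28% = CHF 98868

General income tax:
  CHF 216000 × 6% = CHF 12960
  CHF 2000 × 11% = CHF 220
  CHF 11500 × 19% = CHF 2185
  → CHF 15365

CHF 98868 > CHF 15365, so the shadow minimum tax is the binding amount.

CHF 98868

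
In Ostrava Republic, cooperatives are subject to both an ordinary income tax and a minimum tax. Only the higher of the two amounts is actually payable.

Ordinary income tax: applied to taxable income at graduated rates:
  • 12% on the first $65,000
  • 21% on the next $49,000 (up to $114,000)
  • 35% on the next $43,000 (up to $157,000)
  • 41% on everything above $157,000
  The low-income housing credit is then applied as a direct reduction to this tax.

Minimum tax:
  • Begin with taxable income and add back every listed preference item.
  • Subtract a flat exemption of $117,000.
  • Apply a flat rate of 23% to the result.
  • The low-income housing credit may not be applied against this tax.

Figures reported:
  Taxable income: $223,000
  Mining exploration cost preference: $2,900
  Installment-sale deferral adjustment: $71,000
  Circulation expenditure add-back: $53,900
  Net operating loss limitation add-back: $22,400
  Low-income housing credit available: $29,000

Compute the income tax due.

Ordinary income tax:
  $65,000 × 12% = $7,800
  $49,000 × 21% = $10,290
  $43,000 × 35% = $15,050
  $66,000 × 41% = $27,060
  → $60,200
  Less low-income housing credit $29,000 → $31,200

Minimum tax:
  Adjusted income: $223,000 + $2,900 + $71,000 + $53,900 + $22,400 = $373,200
  Less exemption $117,000 → base $256,200
  $256,200 × 23% = $58,926

$58,926 > $31,200, so the minimum tax is the binding amount.

$58,926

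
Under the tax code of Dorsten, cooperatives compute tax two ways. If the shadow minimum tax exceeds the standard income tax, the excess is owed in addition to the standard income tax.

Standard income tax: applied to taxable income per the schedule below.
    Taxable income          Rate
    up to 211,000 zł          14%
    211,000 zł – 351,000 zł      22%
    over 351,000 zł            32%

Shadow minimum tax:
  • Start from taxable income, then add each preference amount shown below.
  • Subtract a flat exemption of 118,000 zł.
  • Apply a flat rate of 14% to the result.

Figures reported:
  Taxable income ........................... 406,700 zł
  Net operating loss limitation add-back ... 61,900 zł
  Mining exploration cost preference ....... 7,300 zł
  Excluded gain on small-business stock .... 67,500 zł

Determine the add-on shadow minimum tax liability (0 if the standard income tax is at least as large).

0 zł

Shadow minimum tax:
  Adjusted income: 406,700 zł + 61,900 zł + 7,300 zł + 67,500 zł = 543,400 zł
  Less exemption 118,000 zł → base 425,400 zł
  425,400 zł × 14% = 59,556 zł

Standard income tax:
  211,000 zł × 14% = 29,540 zł
  140,000 zł × 22% = 30,800 zł
  55,700 zł × 32% = 17,824 zł
  → 78,164 zł

59,556 zł ≤ 78,164 zł, so no add-on is due.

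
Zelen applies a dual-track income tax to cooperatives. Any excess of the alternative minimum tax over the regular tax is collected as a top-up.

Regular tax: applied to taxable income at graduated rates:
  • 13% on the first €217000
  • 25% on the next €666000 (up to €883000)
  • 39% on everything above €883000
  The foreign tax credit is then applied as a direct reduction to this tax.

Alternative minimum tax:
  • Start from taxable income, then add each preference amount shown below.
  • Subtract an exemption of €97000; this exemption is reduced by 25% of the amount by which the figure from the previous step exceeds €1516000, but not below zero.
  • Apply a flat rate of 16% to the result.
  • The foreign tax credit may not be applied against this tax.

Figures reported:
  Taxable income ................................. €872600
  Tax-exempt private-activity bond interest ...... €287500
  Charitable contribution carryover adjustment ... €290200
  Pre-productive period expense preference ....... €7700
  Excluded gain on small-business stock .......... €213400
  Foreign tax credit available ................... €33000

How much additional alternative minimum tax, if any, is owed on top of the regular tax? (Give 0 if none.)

Alternative minimum tax:
  Adjusted income: €872600 + €287500 + €290200 + €7700 + €213400 = €1671400
  Exemption: €97000 − 25% × (€1671400 − €1516000) = €97000 − €38850 = €58150
  Base: €1671400 − €58150 = €1613250
  €1613250 × 16% = €258120

Regular tax:
  €217000 × 13% = €28210
  €655600 × 25% = €163900
  → €192110
  Less foreign tax credit €33000 → €159110

Excess of alternative minimum tax over regular tax: €258120 − €159110 = €99010.

€99010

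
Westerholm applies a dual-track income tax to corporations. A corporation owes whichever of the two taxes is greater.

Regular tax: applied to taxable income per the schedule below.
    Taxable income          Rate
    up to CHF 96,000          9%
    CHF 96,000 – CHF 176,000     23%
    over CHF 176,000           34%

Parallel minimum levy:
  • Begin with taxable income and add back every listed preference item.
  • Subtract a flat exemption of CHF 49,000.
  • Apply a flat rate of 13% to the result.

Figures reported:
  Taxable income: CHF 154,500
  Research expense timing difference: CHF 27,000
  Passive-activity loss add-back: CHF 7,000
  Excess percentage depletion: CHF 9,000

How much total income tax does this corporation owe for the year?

Regular tax:
  CHF 96,000 × 9% = CHF 8,640
  CHF 58,500 × 23% = CHF 13,455
  → CHF 22,095

Parallel minimum levy:
  Adjusted income: CHF 154,500 + CHF 27,000 + CHF 7,000 + CHF 9,000 = CHF 197,500
  Less exemption CHF 49,000 → base CHF 148,500
  CHF 148,500 × 13% = CHF 19,305

CHF 22,095 > CHF 19,305, so the regular tax governs.

CHF 22,095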